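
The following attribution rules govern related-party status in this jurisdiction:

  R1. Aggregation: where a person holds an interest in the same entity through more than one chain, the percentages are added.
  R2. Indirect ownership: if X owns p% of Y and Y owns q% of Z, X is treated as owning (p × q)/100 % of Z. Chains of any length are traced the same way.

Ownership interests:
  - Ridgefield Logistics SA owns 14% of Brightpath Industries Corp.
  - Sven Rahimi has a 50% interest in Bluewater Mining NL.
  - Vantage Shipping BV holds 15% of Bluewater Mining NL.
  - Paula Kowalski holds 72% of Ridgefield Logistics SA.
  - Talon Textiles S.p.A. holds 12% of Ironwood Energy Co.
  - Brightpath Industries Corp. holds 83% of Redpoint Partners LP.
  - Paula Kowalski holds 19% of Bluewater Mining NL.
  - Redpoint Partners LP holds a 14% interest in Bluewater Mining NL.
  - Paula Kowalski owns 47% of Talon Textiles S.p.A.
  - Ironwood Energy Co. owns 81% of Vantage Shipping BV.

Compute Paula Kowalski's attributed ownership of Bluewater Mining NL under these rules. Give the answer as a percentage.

Chain via Talon Textiles S.p.A. → Ironwood Energy Co. → Vantage Shipping BV (R2): 47% × 12% × 81% × 15% = 0.68526% of Bluewater Mining NL.
Chain via Ridgefield Logistics SA → Brightpath Industries Corp. → Redpoint Partners LP (R2): 72% × 14% × 83% × 14% = 1.171296% of Bluewater Mining NL.
Direct interest in Bluewater Mining NL: 19%.
Aggregating (R1): 0.68526% + 1.171296% + 19% = 20.856556%.

20.856556%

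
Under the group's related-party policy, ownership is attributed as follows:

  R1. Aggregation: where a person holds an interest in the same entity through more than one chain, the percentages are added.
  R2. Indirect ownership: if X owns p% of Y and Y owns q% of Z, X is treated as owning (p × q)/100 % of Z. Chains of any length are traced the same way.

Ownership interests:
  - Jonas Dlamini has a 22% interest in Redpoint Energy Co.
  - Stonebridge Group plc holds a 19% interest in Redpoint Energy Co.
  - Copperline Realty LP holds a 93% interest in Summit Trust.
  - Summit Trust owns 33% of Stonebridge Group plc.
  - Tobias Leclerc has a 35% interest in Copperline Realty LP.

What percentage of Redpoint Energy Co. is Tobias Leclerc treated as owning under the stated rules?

2.040885%

Chain via Copperline Realty LP → Summit Trust → Stonebridge Group plc (R2): 35% × 93% × 33% × 19% = 2.040885% of Redpoint Energy Co.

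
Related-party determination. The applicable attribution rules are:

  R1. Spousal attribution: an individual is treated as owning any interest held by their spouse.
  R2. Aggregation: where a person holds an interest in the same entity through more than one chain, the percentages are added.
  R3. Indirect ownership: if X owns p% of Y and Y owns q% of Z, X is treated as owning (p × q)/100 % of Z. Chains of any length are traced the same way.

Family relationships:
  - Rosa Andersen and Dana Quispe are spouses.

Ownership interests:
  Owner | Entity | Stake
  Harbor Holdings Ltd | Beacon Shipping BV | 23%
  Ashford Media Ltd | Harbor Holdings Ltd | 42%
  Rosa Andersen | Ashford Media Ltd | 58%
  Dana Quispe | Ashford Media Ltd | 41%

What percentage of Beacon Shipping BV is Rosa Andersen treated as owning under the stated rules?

9.5634%

By spousal attribution (R1), Rosa Andersen is treated as also owning Dana Quispe's interest in Ashford Media Ltd, giving 58% + 41% = 99%.
Chain via Ashford Media Ltd → Harbor Holdings Ltd (R3): 99% × 42% × 23% = 9.5634% of Beacon Shipping BV.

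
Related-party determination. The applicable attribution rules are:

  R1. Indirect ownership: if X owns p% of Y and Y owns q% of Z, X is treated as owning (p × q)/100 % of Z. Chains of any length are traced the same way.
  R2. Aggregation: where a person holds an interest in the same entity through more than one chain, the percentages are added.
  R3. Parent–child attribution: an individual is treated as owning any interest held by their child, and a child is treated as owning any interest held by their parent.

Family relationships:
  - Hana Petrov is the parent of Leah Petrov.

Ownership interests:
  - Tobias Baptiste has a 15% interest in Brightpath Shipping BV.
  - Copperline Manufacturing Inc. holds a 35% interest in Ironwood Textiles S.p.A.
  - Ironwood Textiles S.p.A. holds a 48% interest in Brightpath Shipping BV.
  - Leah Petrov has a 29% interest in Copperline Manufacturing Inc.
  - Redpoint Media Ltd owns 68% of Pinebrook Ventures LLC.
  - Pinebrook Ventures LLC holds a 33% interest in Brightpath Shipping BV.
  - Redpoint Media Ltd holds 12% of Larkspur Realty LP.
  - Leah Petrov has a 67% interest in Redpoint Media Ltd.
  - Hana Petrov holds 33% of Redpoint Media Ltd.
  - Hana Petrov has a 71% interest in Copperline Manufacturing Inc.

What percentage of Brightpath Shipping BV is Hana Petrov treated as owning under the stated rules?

39.24%

By parent–child attribution (R3), Hana Petrov is treated as also owning Leah Petrov's interest in Redpoint Media Ltd, giving 33% + 67% = 100%.
By parent–child attribution (R3), Hana Petrov is treated as also owning Leah Petrov's interest in Copperline Manufacturing Inc, giving 71% + 29% = 100%.
Chain via Redpoint Media Ltd → Pinebrook Ventures LLC (R1): 100% × 68% × 33% = 22.44% of Brightpath Shipping BV.
Chain via Copperline Manufacturing Inc. → Ironwood Textiles S.p.A. (R1): 100% × 35% × 48% = 16.8% of Brightpath Shipping BV.
Aggregating (R2): 22.44% + 16.8% = 39.24%.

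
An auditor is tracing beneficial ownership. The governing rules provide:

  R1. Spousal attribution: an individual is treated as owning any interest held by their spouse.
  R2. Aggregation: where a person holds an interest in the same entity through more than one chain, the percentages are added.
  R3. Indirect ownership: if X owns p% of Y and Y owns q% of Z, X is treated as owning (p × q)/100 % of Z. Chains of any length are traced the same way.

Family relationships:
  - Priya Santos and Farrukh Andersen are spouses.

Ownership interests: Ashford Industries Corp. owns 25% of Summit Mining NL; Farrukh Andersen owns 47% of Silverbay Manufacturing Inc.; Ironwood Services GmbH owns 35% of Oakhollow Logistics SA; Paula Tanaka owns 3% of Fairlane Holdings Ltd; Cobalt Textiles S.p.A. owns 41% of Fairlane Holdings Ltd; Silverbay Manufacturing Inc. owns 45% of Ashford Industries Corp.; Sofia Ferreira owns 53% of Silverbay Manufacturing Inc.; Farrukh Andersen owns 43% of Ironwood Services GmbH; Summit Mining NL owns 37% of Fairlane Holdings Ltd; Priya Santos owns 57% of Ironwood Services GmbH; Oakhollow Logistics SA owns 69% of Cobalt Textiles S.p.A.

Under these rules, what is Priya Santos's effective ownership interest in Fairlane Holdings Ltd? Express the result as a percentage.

11.857875%

By spousal attribution (R1), Priya Santos is treated as also owning Farrukh Andersen's interest in Ironwood Services GmbH, giving 57% + 43% = 100%.
By spousal attribution (R1), Priya Santos is treated as owning Farrukh Andersen's 47% interest in Silverbay Manufacturing Inc.
Chain via Ironwood Services GmbH → Oakhollow Logistics SA → Cobalt Textiles S.p.A. (R3): 100% × 35% × 69% × 41% = 9.9015% of Fairlane Holdings Ltd.
Chain via Silverbay Manufacturing Inc. → Ashford Industries Corp. → Summit Mining NL (R3): 47% × 45% × 25% × 37% = 1.956375% of Fairlane Holdings Ltd.
Aggregating (R2): 9.9015% + 1.956375% = 11.857875%.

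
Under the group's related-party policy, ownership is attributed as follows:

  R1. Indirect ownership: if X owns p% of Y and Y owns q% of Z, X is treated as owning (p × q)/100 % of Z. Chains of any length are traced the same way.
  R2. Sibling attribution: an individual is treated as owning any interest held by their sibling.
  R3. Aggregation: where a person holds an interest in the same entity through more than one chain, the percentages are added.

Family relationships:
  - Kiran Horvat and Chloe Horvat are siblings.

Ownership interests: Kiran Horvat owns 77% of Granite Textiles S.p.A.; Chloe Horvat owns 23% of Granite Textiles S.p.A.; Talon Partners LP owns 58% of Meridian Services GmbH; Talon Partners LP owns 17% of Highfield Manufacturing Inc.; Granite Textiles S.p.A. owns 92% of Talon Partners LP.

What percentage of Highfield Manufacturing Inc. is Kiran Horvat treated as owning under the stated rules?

15.64%

By sibling attribution (R2), Kiran Horvat is treated as also owning Chloe Horvat's interest in Granite Textiles S.p.A, giving 77% + 23% = 100%.
Chain via Granite Textiles S.p.A. → Talon Partners LP (R1): 100% × 92% × 17% = 15.64% of Highfield Manufacturing Inc.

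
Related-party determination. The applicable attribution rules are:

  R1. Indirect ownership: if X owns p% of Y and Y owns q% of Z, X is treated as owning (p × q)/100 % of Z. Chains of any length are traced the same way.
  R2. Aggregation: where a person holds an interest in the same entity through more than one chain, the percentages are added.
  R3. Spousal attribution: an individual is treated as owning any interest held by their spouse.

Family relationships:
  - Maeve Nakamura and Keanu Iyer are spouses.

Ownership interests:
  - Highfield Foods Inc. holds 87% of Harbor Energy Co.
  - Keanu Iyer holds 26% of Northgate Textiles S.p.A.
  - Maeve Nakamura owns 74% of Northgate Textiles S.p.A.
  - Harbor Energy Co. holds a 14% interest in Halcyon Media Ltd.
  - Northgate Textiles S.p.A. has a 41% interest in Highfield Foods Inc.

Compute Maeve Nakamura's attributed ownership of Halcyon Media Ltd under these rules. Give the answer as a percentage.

4.9938%

By spousal attribution (R3), Maeve Nakamura is treated as also owning Keanu Iyer's interest in Northgate Textiles S.p.A, giving 74% + 26% = 100%.
Chain via Northgate Textiles S.p.A. → Highfield Foods Inc. → Harbor Energy Co. (R1): 100% × 41% × 87% × 14% = 4.9938% of Halcyon Media Ltd.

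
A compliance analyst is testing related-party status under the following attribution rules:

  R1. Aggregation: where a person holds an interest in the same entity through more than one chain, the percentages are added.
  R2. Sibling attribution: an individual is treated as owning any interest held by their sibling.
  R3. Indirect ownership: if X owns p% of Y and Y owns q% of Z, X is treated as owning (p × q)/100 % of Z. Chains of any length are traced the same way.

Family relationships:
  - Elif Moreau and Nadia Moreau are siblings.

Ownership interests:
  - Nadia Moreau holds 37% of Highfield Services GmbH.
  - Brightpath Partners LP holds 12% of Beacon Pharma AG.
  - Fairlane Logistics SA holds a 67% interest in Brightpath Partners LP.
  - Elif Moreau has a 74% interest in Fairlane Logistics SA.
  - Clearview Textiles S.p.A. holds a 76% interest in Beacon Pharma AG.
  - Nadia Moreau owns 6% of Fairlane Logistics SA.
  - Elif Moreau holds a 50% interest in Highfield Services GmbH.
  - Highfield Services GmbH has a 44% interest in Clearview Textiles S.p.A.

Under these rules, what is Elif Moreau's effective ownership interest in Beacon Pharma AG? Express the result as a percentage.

By sibling attribution (R2), Elif Moreau is treated as also owning Nadia Moreau's interest in Highfield Services GmbH, giving 50% + 37% = 87%.
By sibling attribution (R2), Elif Moreau is treated as also owning Nadia Moreau's interest in Fairlane Logistics SA, giving 74% + 6% = 80%.
Chain via Highfield Services GmbH → Clearview Textiles S.p.A. (R3): 87% × 44% × 76% = 29.0928% of Beacon Pharma AG.
Chain via Fairlane Logistics SA → Brightpath Partners LP (R3): 80% × 67% × 12% = 6.432% of Beacon Pharma AG.
Aggregating (R1): 29.0928% + 6.432% = 35.5248%.

35.5248%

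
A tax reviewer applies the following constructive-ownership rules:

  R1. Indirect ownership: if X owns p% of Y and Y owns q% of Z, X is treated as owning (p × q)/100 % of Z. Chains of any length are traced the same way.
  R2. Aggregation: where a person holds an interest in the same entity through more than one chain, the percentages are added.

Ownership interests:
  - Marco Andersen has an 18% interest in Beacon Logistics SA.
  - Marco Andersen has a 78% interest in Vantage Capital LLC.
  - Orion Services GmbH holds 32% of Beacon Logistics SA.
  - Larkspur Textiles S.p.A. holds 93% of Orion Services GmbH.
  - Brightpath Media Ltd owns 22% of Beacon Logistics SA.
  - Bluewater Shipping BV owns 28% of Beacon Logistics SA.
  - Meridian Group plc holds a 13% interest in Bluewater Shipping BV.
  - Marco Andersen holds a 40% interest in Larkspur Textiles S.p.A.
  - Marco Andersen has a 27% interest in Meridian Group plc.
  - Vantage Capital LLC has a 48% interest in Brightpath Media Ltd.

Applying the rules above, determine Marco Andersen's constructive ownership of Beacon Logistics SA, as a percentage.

39.1236%

Chain via Vantage Capital LLC → Brightpath Media Ltd (R1): 78% × 48% × 22% = 8.2368% of Beacon Logistics SA.
Chain via Larkspur Textiles S.p.A. → Orion Services GmbH (R1): 40% × 93% × 32% = 11.904% of Beacon Logistics SA.
Chain via Meridian Group plc → Bluewater Shipping BV (R1): 27% × 13% × 28% = 0.9828% of Beacon Logistics SA.
Direct interest in Beacon Logistics SA: 18%.
Aggregating (R2): 8.2368% + 11.904% + 0.9828% + 18% = 39.1236%.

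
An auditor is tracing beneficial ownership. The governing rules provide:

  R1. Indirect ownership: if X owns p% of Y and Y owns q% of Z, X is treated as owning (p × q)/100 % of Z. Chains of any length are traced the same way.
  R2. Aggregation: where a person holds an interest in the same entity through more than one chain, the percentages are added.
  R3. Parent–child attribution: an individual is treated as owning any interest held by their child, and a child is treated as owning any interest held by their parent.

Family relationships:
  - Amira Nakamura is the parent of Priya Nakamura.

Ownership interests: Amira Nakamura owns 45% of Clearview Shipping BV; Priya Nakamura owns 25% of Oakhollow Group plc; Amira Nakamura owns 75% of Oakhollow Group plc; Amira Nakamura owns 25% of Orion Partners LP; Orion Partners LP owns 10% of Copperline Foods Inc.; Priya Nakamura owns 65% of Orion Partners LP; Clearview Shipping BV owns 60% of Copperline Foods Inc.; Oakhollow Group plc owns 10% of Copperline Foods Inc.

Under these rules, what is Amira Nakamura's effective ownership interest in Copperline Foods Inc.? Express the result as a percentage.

46%

By parent–child attribution (R3), Amira Nakamura is treated as also owning Priya Nakamura's interest in Orion Partners LP, giving 25% + 65% = 90%.
By parent–child attribution (R3), Amira Nakamura is treated as also owning Priya Nakamura's interest in Oakhollow Group plc, giving 75% + 25% = 100%.
Chain via Orion Partners LP (R1): 90% × 10% = 9% of Copperline Foods Inc.
Chain via Clearview Shipping BV (R1): 45% × 60% = 27% of Copperline Foods Inc.
Chain via Oakhollow Group plc (R1): 100% × 10% = 10% of Copperline Foods Inc.
Aggregating (R2): 9% + 27% + 10% = 46%.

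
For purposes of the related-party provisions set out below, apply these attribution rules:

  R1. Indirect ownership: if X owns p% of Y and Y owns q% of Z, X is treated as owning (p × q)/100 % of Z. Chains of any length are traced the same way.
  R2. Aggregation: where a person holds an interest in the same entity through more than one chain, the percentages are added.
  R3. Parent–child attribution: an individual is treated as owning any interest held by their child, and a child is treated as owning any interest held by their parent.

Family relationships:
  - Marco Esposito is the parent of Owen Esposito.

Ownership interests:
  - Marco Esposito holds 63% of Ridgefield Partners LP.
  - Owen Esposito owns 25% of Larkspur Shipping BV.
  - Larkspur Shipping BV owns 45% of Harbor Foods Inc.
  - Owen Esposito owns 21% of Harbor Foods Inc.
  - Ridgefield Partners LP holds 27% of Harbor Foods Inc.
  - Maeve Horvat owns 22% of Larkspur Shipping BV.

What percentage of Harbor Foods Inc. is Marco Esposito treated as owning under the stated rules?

49.26%

By parent–child attribution (R3), Marco Esposito is treated as owning Owen Esposito's 25% interest in Larkspur Shipping BV.
By parent–child attribution (R3), Marco Esposito is treated as owning Owen Esposito's 21% interest in Harbor Foods Inc.
Chain via Ridgefield Partners LP (R1): 63% × 27% = 17.01% of Harbor Foods Inc.
Chain via Larkspur Shipping BV (R1): 25% × 45% = 11.25% of Harbor Foods Inc.
Direct interest in Harbor Foods Inc: 21%.
Aggregating (R2): 17.01% + 11.25% + 21% = 49.26%.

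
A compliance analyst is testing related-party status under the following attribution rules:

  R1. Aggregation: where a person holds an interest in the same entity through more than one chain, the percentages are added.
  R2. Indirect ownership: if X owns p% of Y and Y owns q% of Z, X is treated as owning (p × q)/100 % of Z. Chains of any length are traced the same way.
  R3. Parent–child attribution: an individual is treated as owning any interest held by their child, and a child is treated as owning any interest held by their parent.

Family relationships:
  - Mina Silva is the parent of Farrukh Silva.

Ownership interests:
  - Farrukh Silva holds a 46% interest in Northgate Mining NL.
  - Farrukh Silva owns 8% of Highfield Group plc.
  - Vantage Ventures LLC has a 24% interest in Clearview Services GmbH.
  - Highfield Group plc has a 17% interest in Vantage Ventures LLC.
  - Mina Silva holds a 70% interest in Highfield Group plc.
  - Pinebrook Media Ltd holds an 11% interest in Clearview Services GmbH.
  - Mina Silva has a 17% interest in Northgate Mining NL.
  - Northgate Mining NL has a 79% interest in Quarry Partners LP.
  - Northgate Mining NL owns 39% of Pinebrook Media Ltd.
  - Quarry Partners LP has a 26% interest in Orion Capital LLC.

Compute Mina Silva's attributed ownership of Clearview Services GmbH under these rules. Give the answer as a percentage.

By parent–child attribution (R3), Mina Silva is treated as also owning Farrukh Silva's interest in Northgate Mining NL, giving 17% + 46% = 63%.
By parent–child attribution (R3), Mina Silva is treated as also owning Farrukh Silva's interest in Highfield Group plc, giving 70% + 8% = 78%.
Chain via Northgate Mining NL → Pinebrook Media Ltd (R2): 63% × 39% × 11% = 2.7027% of Clearview Services GmbH.
Chain via Highfield Group plc → Vantage Ventures LLC (R2): 78% × 17% × 24% = 3.1824% of Clearview Services GmbH.
Aggregating (R1): 2.7027% + 3.1824% = 5.8851%.

5.8851%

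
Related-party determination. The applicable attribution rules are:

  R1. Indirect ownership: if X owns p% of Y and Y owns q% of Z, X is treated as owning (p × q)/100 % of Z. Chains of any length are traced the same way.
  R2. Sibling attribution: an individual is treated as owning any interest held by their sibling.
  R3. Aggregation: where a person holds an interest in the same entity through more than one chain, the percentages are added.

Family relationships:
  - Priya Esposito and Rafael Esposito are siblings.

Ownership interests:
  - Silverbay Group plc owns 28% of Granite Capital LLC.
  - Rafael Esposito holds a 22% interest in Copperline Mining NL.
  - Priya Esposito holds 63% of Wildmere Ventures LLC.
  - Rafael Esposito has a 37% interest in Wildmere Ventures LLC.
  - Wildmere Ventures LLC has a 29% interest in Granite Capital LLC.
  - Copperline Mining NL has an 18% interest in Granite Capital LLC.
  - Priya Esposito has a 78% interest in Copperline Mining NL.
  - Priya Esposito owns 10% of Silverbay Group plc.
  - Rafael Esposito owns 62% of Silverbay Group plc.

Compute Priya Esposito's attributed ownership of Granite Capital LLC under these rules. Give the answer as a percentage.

By sibling attribution (R2), Priya Esposito is treated as also owning Rafael Esposito's interest in Silverbay Group plc, giving 10% + 62% = 72%.
By sibling attribution (R2), Priya Esposito is treated as also owning Rafael Esposito's interest in Wildmere Ventures LLC, giving 63% + 37% = 100%.
By sibling attribution (R2), Priya Esposito is treated as also owning Rafael Esposito's interest in Copperline Mining NL, giving 78% + 22% = 100%.
Chain via Silverbay Group plc (R1): 72% × 28% = 20.16% of Granite Capital LLC.
Chain via Wildmere Ventures LLC (R1): 100% × 29% = 29% of Granite Capital LLC.
Chain via Copperline Mining NL (R1): 100% × 18% = 18% of Granite Capital LLC.
Aggregating (R3): 20.16% + 29% + 18% = 67.16%.

67.16%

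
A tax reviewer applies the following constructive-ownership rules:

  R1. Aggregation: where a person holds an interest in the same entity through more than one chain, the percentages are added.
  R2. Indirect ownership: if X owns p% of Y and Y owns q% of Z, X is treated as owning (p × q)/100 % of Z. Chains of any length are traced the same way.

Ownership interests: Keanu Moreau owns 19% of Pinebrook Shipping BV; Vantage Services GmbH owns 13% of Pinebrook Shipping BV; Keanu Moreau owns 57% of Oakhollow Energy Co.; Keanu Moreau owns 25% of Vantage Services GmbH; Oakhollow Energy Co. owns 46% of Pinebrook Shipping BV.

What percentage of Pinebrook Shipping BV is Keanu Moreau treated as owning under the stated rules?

Chain via Vantage Services GmbH (R2): 25% × 13% = 3.25% of Pinebrook Shipping BV.
Chain via Oakhollow Energy Co. (R2): 57% × 46% = 26.22% of Pinebrook Shipping BV.
Direct interest in Pinebrook Shipping BV: 19%.
Aggregating (R1): 3.25% + 26.22% + 19% = 48.47%.

48.47%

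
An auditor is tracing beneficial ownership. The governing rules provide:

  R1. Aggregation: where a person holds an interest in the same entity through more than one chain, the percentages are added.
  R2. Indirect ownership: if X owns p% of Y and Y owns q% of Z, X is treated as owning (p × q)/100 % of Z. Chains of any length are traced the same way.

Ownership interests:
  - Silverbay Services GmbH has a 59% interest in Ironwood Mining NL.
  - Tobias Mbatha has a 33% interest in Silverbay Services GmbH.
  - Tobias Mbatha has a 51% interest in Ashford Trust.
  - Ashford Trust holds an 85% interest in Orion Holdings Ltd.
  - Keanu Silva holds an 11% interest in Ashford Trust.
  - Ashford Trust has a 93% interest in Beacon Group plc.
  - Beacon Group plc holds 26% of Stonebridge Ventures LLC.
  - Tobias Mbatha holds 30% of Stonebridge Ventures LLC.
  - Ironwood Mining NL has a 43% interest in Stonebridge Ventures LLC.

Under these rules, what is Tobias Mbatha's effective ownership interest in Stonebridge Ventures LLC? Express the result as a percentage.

Chain via Ashford Trust → Beacon Group plc (R2): 51% × 93% × 26% = 12.3318% of Stonebridge Ventures LLC.
Chain via Silverbay Services GmbH → Ironwood Mining NL (R2): 33% × 59% × 43% = 8.3721% of Stonebridge Ventures LLC.
Direct interest in Stonebridge Ventures LLC: 30%.
Aggregating (R1): 12.3318% + 8.3721% + 30% = 50.7039%.

50.7039%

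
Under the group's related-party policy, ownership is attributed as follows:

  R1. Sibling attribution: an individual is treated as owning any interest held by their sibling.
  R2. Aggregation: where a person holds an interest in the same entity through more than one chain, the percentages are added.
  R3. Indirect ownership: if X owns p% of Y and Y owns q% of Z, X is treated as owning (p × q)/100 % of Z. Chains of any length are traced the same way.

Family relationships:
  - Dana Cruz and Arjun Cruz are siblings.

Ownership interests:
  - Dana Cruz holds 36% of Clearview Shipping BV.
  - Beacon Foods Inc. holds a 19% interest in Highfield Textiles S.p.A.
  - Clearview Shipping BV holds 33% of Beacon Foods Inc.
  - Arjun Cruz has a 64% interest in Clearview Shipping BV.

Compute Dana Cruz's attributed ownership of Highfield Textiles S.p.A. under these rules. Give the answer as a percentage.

6.27%

By sibling attribution (R1), Dana Cruz is treated as also owning Arjun Cruz's interest in Clearview Shipping BV, giving 36% + 64% = 100%.
Chain via Clearview Shipping BV → Beacon Foods Inc. (R3): 100% × 33% × 19% = 6.27% of Highfield Textiles S.p.A.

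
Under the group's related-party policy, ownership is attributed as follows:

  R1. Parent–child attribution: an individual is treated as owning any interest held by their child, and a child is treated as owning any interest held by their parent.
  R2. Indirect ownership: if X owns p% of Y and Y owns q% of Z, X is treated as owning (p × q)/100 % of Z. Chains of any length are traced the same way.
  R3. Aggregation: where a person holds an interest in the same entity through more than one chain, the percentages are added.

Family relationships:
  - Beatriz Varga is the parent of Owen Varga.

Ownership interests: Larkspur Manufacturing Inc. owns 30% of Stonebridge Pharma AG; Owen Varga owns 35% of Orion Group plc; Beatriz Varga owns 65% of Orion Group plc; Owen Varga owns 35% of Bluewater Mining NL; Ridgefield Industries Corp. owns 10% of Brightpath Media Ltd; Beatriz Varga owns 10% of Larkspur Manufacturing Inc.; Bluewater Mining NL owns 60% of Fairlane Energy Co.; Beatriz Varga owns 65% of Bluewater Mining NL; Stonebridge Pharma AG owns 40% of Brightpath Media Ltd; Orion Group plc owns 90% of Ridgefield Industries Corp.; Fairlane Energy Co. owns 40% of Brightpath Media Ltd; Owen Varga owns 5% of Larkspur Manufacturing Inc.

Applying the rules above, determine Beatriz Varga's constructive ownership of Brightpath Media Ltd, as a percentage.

By parent–child attribution (R1), Beatriz Varga is treated as also owning Owen Varga's interest in Orion Group plc, giving 65% + 35% = 100%.
By parent–child attribution (R1), Beatriz Varga is treated as also owning Owen Varga's interest in Larkspur Manufacturing Inc, giving 10% + 5% = 15%.
By parent–child attribution (R1), Beatriz Varga is treated as also owning Owen Varga's interest in Bluewater Mining NL, giving 65% + 35% = 100%.
Chain via Orion Group plc → Ridgefield Industries Corp. (R2): 100% × 90% × 10% = 9% of Brightpath Media Ltd.
Chain via Larkspur Manufacturing Inc. → Stonebridge Pharma AG (R2): 15% × 30% × 40% = 1.8% of Brightpath Media Ltd.
Chain via Bluewater Mining NL → Fairlane Energy Co. (R2): 100% × 60% × 40% = 24% of Brightpath Media Ltd.
Aggregating (R3): 9% + 1.8% + 24% = 34.8%.

34.8%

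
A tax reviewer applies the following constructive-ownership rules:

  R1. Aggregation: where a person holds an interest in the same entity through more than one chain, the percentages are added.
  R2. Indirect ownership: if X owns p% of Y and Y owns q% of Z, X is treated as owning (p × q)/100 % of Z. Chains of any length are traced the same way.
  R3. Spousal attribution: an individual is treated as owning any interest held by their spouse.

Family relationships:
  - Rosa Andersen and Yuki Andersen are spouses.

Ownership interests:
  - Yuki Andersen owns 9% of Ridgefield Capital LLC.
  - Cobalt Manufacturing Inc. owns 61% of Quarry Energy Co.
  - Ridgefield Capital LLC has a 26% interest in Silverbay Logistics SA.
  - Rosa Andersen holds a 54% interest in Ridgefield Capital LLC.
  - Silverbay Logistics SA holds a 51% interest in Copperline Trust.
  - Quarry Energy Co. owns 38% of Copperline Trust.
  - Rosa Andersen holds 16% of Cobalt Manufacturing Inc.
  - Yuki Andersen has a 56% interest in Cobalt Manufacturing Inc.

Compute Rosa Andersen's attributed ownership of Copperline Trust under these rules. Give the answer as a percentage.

By spousal attribution (R3), Rosa Andersen is treated as also owning Yuki Andersen's interest in Cobalt Manufacturing Inc, giving 16% + 56% = 72%.
By spousal attribution (R3), Rosa Andersen is treated as also owning Yuki Andersen's interest in Ridgefield Capital LLC, giving 54% + 9% = 63%.
Chain via Cobalt Manufacturing Inc. → Quarry Energy Co. (R2): 72% × 61% × 38% = 16.6896% of Copperline Trust.
Chain via Ridgefield Capital LLC → Silverbay Logistics SA (R2): 63% × 26% × 51% = 8.3538% of Copperline Trust.
Aggregating (R1): 16.6896% + 8.3538% = 25.0434%.

25.0434%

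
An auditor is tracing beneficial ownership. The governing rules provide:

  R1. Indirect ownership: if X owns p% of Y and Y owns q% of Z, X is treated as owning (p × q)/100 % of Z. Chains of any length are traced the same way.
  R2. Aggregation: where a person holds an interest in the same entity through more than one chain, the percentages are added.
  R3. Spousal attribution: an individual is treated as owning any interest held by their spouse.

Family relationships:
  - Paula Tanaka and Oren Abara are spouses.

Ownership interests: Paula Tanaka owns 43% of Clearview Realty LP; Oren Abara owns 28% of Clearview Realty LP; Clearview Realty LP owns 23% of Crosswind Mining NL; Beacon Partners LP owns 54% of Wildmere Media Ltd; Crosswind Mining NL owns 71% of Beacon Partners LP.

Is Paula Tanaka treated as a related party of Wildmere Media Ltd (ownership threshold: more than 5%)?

Yes

By spousal attribution (R3), Paula Tanaka is treated as also owning Oren Abara's interest in Clearview Realty LP, giving 43% + 28% = 71%.
Chain via Clearview Realty LP → Crosswind Mining NL → Beacon Partners LP (R1): 71% × 23% × 71% × 54% = 6.260922% of Wildmere Media Ltd.
6.260922% exceeds the 5% threshold, so Paula is a related party to Wildmere Media Ltd.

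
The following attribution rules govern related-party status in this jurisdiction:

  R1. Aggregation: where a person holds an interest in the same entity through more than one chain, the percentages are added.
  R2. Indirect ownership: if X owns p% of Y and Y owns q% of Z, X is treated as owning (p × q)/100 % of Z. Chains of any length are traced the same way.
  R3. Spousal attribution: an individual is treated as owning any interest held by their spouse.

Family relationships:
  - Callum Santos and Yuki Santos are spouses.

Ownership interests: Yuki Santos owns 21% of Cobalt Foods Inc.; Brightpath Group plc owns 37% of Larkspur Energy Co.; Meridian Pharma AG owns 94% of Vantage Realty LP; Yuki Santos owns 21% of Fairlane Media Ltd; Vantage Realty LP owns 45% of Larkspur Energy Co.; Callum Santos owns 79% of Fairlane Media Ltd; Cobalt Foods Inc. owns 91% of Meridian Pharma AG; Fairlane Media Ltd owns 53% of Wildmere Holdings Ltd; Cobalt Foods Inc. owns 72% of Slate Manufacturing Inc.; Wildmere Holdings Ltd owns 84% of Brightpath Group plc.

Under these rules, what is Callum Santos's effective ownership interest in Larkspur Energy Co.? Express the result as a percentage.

24.55593%

By spousal attribution (R3), Callum Santos is treated as also owning Yuki Santos's interest in Fairlane Media Ltd, giving 79% + 21% = 100%.
By spousal attribution (R3), Callum Santos is treated as owning Yuki Santos's 21% interest in Cobalt Foods Inc.
Chain via Fairlane Media Ltd → Wildmere Holdings Ltd → Brightpath Group plc (R2): 100% × 53% × 84% × 37% = 16.4724% of Larkspur Energy Co.
Chain via Cobalt Foods Inc. → Meridian Pharma AG → Vantage Realty LP (R2): 21% × 91% × 94% × 45% = 8.08353% of Larkspur Energy Co.
Aggregating (R1): 16.4724% + 8.08353% = 24.55593%.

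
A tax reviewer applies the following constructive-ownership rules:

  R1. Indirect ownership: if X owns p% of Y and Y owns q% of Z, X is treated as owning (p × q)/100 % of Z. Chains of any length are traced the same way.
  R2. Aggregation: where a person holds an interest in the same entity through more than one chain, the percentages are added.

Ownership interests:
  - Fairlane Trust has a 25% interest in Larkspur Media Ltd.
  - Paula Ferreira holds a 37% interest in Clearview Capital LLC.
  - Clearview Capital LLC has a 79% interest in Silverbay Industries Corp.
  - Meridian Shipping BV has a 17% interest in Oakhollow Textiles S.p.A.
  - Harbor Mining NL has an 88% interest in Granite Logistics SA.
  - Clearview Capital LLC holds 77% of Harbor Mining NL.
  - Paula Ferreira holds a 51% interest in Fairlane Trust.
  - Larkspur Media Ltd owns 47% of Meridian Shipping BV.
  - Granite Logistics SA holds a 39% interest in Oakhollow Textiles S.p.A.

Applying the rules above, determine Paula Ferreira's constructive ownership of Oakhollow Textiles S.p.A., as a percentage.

Chain via Clearview Capital LLC → Harbor Mining NL → Granite Logistics SA (R1): 37% × 77% × 88% × 39% = 9.777768% of Oakhollow Textiles S.p.A.
Chain via Fairlane Trust → Larkspur Media Ltd → Meridian Shipping BV (R1): 51% × 25% × 47% × 17% = 1.018725% of Oakhollow Textiles S.p.A.
Aggregating (R2): 9.777768% + 1.018725% = 10.796493%.

10.796493%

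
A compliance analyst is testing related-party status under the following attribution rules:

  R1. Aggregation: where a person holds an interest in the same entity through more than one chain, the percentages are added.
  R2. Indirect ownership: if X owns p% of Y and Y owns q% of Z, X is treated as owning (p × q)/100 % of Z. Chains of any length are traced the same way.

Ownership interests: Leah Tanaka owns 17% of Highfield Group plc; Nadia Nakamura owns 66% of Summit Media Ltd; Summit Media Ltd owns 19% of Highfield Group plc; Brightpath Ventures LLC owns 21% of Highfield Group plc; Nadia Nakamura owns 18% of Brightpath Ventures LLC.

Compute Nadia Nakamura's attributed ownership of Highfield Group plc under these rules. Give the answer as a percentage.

Chain via Brightpath Ventures LLC (R2): 18% × 21% = 3.78% of Highfield Group plc.
Chain via Summit Media Ltd (R2): 66% × 19% = 12.54% of Highfield Group plc.
Aggregating (R1): 3.78% + 12.54% = 16.32%.

16.32%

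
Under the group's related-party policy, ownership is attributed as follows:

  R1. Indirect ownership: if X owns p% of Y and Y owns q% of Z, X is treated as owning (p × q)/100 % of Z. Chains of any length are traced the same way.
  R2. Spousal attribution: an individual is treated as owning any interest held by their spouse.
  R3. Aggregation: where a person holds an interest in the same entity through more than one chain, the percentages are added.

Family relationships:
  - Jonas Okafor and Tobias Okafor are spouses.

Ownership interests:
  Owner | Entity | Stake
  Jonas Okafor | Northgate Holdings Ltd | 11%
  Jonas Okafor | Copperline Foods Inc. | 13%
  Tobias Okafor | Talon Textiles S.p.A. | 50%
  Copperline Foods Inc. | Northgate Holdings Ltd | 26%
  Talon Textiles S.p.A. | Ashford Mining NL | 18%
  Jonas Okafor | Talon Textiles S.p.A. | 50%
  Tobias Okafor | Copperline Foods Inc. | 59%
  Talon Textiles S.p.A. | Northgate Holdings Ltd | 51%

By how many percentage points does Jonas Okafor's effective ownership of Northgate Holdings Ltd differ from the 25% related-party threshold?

By spousal attribution (R2), Jonas Okafor is treated as also owning Tobias Okafor's interest in Copperline Foods Inc, giving 13% + 59% = 72%.
By spousal attribution (R2), Jonas Okafor is treated as also owning Tobias Okafor's interest in Talon Textiles S.p.A, giving 50% + 50% = 100%.
Chain via Copperline Foods Inc. (R1): 72% × 26% = 18.72% of Northgate Holdings Ltd.
Chain via Talon Textiles S.p.A. (R1): 100% × 51% = 51% of Northgate Holdings Ltd.
Direct interest in Northgate Holdings Ltd: 11%.
Aggregating (R3): 18.72% + 51% + 11% = 80.72%.
80.72% exceeds the 25% threshold by 55.72 percentage points.

55.72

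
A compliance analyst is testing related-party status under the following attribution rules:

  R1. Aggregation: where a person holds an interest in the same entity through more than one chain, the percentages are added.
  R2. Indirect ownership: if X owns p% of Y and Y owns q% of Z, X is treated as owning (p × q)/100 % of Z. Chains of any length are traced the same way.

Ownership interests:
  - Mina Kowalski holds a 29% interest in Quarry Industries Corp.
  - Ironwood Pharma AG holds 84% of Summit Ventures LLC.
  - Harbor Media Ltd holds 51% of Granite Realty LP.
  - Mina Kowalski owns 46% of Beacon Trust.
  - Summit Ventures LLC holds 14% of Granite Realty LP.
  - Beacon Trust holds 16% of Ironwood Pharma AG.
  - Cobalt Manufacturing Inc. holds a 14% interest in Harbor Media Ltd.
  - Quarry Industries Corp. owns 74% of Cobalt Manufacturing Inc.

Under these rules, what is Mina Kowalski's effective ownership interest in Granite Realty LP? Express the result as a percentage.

Chain via Beacon Trust → Ironwood Pharma AG → Summit Ventures LLC (R2): 46% × 16% × 84% × 14% = 0.865536% of Granite Realty LP.
Chain via Quarry Industries Corp. → Cobalt Manufacturing Inc. → Harbor Media Ltd (R2): 29% × 74% × 14% × 51% = 1.532244% of Granite Realty LP.
Aggregating (R1): 0.865536% + 1.532244% = 2.39778%.

2.39778%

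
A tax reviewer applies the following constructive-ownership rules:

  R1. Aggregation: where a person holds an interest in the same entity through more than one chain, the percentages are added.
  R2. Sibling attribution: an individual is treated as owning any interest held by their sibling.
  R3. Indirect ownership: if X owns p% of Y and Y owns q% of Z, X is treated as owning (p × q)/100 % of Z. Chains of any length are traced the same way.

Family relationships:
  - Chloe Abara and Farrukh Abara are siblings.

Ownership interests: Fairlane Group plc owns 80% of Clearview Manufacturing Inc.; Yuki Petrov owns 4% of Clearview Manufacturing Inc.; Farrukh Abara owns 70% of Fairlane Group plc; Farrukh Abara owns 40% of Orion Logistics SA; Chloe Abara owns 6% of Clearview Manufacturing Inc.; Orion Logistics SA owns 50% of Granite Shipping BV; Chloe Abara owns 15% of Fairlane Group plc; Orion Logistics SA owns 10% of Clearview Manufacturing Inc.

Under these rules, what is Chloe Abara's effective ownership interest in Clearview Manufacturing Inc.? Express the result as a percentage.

78%

By sibling attribution (R2), Chloe Abara is treated as also owning Farrukh Abara's interest in Fairlane Group plc, giving 15% + 70% = 85%.
By sibling attribution (R2), Chloe Abara is treated as owning Farrukh Abara's 40% interest in Orion Logistics SA.
Chain via Fairlane Group plc (R3): 85% × 80% = 68% of Clearview Manufacturing Inc.
Direct interest in Clearview Manufacturing Inc: 6%.
Chain via Orion Logistics SA (R3): 40% × 10% = 4% of Clearview Manufacturing Inc.
Aggregating (R1): 68% + 6% + 4% = 78%.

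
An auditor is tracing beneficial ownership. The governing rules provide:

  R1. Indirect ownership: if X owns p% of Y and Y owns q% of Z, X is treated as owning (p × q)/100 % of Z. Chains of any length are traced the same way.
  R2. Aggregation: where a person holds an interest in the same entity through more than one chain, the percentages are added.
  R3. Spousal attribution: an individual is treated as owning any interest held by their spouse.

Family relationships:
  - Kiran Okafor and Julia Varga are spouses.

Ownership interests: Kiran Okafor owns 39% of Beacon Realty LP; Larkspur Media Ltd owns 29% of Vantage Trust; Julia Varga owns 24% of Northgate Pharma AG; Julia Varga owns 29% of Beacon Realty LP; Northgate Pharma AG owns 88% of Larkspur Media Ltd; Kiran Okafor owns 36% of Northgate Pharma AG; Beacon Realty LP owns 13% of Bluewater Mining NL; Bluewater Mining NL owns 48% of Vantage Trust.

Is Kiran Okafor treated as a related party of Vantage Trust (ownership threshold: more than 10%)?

Yes

By spousal attribution (R3), Kiran Okafor is treated as also owning Julia Varga's interest in Beacon Realty LP, giving 39% + 29% = 68%.
By spousal attribution (R3), Kiran Okafor is treated as also owning Julia Varga's interest in Northgate Pharma AG, giving 36% + 24% = 60%.
Chain via Beacon Realty LP → Bluewater Mining NL (R1): 68% × 13% × 48% = 4.2432% of Vantage Trust.
Chain via Northgate Pharma AG → Larkspur Media Ltd (R1): 60% × 88% × 29% = 15.312% of Vantage Trust.
Aggregating (R2): 4.2432% + 15.312% = 19.5552%.
19.5552% exceeds the 10% threshold, so Kiran is a related party to Vantage Trust.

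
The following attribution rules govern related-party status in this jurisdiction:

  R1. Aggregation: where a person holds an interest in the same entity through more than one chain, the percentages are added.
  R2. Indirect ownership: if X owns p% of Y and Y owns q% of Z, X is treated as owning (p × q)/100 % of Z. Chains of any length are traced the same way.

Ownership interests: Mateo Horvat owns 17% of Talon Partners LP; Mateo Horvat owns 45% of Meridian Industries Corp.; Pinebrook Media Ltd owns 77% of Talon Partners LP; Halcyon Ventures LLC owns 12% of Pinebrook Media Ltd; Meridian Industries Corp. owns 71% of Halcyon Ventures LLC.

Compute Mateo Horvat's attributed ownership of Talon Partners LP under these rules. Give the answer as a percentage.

19.95218%

Chain via Meridian Industries Corp. → Halcyon Ventures LLC → Pinebrook Media Ltd (R2): 45% × 71% × 12% × 77% = 2.95218% of Talon Partners LP.
Direct interest in Talon Partners LP: 17%.
Aggregating (R1): 2.95218% + 17% = 19.95218%.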